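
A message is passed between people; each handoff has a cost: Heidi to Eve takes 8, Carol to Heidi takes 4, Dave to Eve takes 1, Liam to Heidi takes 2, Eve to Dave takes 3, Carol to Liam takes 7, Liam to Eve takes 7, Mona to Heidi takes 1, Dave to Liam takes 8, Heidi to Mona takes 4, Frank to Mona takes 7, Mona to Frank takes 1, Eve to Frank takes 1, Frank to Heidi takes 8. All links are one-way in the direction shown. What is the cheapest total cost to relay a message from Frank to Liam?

Candidate routes:
Frank→Mona→Heidi→Eve→Dave→Liam: 7 + 1 + 8 + 3 + 8 = 27
Frank→Heidi→Eve→Dave→Liam: 8 + 8 + 3 + 8 = 27
Best route has total 27.

27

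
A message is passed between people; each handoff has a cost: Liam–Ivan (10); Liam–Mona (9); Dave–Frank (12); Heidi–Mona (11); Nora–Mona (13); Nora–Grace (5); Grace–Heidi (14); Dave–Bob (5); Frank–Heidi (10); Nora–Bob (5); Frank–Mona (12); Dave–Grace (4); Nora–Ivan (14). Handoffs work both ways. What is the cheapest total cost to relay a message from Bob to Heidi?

Some routes from Bob to Heidi:
Bob→Dave→Grace→Heidi: 5 + 4 + 14 = 23
Bob→Nora→Mona→Heidi: 5 + 13 + 11 = 29
Bob→Nora→Grace→Dave→Frank→Heidi: 5 + 5 + 4 + 12 + 10 = 36
Bob→Nora→Grace→Heidi: 5 + 5 + 14 = 24
Bob→Dave→Frank→Heidi: 5 + 12 + 10 = 27
Bob→Dave→Grace→Nora→Mona→Heidi: 5 + 4 + 5 + 13 + 11 = 38
Shortest: 23.

23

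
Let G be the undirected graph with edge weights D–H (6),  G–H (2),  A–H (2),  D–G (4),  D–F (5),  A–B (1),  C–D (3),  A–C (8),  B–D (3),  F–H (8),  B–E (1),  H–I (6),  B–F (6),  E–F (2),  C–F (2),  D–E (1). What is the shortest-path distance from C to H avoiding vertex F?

8

A few of the C→H routes:
C -> D -> E -> B -> A -> H: 3 + 1 + 1 + 1 + 2 = 8
C -> D -> G -> H: 3 + 4 + 2 = 9
C -> D -> B -> A -> H: 3 + 3 + 1 + 2 = 9
Best route has total 8.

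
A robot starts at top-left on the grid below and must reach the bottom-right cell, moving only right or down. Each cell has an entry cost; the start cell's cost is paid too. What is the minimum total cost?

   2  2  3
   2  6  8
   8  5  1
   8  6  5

One optimal route is r0c0 -> r0c1 -> r0c2 -> r1c2 -> r2c2 -> r3c2.
Its cost is 2 + 2 + 3 + 8 + 1 + 5 = 21.

21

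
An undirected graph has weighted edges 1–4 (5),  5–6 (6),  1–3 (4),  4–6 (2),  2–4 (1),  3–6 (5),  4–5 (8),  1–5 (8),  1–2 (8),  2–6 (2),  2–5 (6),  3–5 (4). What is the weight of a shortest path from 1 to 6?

A few of the 1→6 routes:
1-4-6: 5 + 2 = 7
1-2-6: 8 + 2 = 10
1-3-6: 4 + 5 = 9
1-4-2-6: 5 + 1 + 2 = 8
The minimum is 7.

7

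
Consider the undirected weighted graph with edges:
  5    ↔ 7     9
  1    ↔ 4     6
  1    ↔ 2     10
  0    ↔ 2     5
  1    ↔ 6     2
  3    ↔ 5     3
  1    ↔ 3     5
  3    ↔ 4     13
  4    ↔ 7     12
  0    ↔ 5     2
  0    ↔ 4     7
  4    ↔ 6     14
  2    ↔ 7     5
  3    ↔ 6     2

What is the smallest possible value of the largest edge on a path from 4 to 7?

A few of the 4→7 routes:
4→1→6→3→5→0→2→7: max(6, 2, 2, 3, 2, 5, 5) = 6
4→1→3→5→0→2→7: max(6, 5, 3, 2, 5, 5) = 6
4→0→2→7: max(7, 5, 5) = 7
4→1→3→5→7: max(6, 5, 3, 9) = 9
Smallest bottleneck: 6.

6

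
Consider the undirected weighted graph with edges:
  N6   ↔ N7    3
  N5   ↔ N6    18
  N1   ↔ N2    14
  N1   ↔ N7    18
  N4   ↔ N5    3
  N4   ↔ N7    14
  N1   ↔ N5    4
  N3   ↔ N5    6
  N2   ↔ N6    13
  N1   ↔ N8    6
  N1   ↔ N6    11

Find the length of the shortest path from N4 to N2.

Comparing a few candidate routes:
N4→N5→N1→N6→N2: 3 + 4 + 11 + 13 = 31
N4→N5→N1→N2: 3 + 4 + 14 = 21
N4→N7→N6→N2: 14 + 3 + 13 = 30
The minimum is 21.

21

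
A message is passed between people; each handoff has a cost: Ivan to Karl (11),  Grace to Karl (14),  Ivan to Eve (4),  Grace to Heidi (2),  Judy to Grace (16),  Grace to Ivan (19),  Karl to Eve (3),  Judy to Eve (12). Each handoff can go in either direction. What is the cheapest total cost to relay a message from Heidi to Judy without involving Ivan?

18

Candidate routes:
Heidi -> Grace -> Judy: 2 + 16 = 18
Heidi -> Grace -> Karl -> Eve -> Judy: 2 + 14 + 3 + 12 = 31
Best route has total 18.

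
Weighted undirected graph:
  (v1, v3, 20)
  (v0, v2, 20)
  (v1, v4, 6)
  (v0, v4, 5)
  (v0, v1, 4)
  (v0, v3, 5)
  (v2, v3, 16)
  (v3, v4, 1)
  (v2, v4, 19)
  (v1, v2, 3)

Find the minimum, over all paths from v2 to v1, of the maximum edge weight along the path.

A few of the v2→v1 routes:
v2→v3→v0→v4→v1: max(16, 5, 5, 6) = 16
v2→v3→v4→v0→v1: max(16, 1, 5, 4) = 16
v2→v3→v0→v1: max(16, 5, 4) = 16
v2→v1: max(3) = 3
v2→v4→v0→v1: max(19, 5, 4) = 19
v2→v3→v4→v1: max(16, 1, 6) = 16
The minimum achievable maximum is 3.

3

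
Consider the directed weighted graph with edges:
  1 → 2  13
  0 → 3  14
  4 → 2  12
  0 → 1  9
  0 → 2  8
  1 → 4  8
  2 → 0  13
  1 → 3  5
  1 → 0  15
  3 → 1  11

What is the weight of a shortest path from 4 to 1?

Candidate routes:
4 - 2 - 0 - 1: 12 + 13 + 9 = 34
4 - 2 - 0 - 3 - 1: 12 + 13 + 14 + 11 = 50
Shortest: 34.

34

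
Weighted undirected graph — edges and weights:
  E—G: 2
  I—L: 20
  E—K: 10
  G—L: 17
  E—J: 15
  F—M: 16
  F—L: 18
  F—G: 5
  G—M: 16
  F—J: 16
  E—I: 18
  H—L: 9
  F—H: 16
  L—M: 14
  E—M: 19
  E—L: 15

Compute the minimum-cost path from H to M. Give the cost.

23

Checking several routes:
H-L-M: 9 + 14 = 23
H-F-M: 16 + 16 = 32
H-F-G-E-M: 16 + 5 + 2 + 19 = 42
H-F-G-M: 16 + 5 + 16 = 37
Best route has total 23.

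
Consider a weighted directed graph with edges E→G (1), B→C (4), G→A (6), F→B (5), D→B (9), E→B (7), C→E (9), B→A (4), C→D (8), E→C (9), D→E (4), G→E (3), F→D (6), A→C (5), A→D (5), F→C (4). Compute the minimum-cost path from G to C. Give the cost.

11

Comparing a few candidate routes:
G-E-C: 3 + 9 = 12
G-A-C: 6 + 5 = 11
G-E-B-C: 3 + 7 + 4 = 14
G-A-D-E-C: 6 + 5 + 4 + 9 = 24
G-E-B-A-C: 3 + 7 + 4 + 5 = 19
Shortest: 11.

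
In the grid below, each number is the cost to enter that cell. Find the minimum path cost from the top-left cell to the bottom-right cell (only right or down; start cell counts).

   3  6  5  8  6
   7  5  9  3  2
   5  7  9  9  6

33

Take r0c0 → r0c1 → r0c2 → r0c3 → r1c3 → r1c4 → r2c4 for a total of 3 + 6 + 5 + 8 + 3 + 2 + 6 = 33.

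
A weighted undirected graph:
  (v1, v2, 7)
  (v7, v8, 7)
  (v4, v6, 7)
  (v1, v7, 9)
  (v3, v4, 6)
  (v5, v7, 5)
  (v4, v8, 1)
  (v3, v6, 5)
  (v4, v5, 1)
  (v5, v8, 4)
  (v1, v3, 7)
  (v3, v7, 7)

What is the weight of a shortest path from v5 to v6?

A few of the v5→v6 routes:
v5→v4→v6: 1 + 7 = 8
v5→v8→v4→v3→v6: 4 + 1 + 6 + 5 = 16
v5→v4→v3→v6: 1 + 6 + 5 = 12
v5→v8→v4→v6: 4 + 1 + 7 = 12
Shortest: 8.

8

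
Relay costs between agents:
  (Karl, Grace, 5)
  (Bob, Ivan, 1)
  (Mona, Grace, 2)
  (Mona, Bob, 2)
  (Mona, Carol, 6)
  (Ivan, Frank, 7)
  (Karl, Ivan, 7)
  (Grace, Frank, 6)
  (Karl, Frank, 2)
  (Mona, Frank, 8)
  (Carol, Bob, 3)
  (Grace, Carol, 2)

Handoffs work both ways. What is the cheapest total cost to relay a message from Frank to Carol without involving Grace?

Paths from Frank to Carol avoiding Grace:
Frank - Karl - Ivan - Bob - Mona - Carol: 2 + 7 + 1 + 2 + 6 = 18
Frank - Mona - Bob - Carol: 8 + 2 + 3 = 13
Frank - Ivan - Bob - Mona - Carol: 7 + 1 + 2 + 6 = 16
Frank - Ivan - Bob - Carol: 7 + 1 + 3 = 11
Frank - Karl - Ivan - Bob - Carol: 2 + 7 + 1 + 3 = 13
Frank - Mona - Carol: 8 + 6 = 14
Best route has total 11.

11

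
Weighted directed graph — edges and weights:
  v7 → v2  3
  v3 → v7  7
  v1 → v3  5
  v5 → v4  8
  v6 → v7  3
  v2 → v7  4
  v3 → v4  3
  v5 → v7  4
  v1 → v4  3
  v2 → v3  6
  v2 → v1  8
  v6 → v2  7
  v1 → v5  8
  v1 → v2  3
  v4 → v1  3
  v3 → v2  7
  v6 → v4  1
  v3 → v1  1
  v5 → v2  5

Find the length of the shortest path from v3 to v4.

3

A few of the v3→v4 routes:
v3 -> v1 -> v4: 1 + 3 = 4
v3 -> v4: 3
v3 -> v1 -> v5 -> v4: 1 + 8 + 8 = 17
The minimum is 3.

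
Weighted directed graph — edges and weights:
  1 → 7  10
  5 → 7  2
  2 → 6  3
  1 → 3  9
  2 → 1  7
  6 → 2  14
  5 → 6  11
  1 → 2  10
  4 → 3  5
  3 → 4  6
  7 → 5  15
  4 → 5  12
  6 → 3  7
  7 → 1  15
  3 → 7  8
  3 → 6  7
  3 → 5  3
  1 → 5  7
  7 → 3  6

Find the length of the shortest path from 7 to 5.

Some routes from 7 to 5:
7→3→4→5: 6 + 6 + 12 = 24
7→3→5: 6 + 3 = 9
7→1→5: 15 + 7 = 22
7→5: 15
Best route has total 9.

9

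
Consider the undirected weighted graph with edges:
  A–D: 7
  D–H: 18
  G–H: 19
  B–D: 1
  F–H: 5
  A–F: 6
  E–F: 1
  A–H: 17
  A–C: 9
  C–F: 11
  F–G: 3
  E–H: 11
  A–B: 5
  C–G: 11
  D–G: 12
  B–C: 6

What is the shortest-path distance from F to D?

12

Some routes from F to D:
F→A→D: 6 + 7 = 13
F→G→D: 3 + 12 = 15
F→G→C→B→D: 3 + 11 + 6 + 1 = 21
F→C→B→D: 11 + 6 + 1 = 18
F→A→B→D: 6 + 5 + 1 = 12
The minimum is 12.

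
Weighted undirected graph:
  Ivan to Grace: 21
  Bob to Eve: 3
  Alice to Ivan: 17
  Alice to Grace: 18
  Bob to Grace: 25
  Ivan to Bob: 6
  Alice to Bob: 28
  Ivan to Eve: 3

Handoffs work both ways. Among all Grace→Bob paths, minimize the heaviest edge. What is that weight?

Some routes from Grace to Bob:
Grace-Alice-Ivan-Eve-Bob: max(18, 17, 3, 3) = 18
Grace-Ivan-Bob: max(21, 6) = 21
Grace-Ivan-Eve-Bob: max(21, 3, 3) = 21
Grace-Alice-Ivan-Bob: max(18, 17, 6) = 18
Best route has worst link 18.

18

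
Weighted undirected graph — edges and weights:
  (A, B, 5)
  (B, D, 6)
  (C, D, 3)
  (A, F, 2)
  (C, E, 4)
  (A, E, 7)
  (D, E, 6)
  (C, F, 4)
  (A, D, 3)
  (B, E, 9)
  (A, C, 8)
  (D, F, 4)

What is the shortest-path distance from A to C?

6

Comparing a few candidate routes:
A→D→F→C: 3 + 4 + 4 = 11
A→F→D→C: 2 + 4 + 3 = 9
A→E→C: 7 + 4 = 11
A→F→C: 2 + 4 = 6
A→C: 8
A→D→C: 3 + 3 = 6
Best route has total 6.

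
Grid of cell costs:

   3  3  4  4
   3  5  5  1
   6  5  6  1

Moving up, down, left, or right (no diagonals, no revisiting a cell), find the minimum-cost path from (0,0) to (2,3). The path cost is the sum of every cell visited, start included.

16

Path [0,0] -> [0,1] -> [0,2] -> [0,3] -> [1,3] -> [2,3]: 3 + 3 + 4 + 4 + 1 + 1 = 16.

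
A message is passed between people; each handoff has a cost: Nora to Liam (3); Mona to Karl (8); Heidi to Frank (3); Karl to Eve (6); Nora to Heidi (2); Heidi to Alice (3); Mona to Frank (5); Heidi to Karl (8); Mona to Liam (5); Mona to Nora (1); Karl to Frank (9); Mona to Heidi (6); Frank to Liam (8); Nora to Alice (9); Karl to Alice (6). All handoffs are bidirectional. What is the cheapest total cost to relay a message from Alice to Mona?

Some routes from Alice to Mona:
Alice - Nora - Mona: 9 + 1 = 10
Alice - Heidi - Nora - Mona: 3 + 2 + 1 = 6
Alice - Heidi - Nora - Liam - Mona: 3 + 2 + 3 + 5 = 13
Alice - Heidi - Mona: 3 + 6 = 9
Alice - Heidi - Frank - Mona: 3 + 3 + 5 = 11
The minimum is 6.

6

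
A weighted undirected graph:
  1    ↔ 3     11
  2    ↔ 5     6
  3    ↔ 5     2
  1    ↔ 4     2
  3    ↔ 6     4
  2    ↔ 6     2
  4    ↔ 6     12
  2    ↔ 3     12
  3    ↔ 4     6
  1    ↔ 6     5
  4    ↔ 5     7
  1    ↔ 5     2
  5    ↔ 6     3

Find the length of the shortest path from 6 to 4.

7

A few of the 6→4 routes:
6→1→4: 5 + 2 = 7
6→5→1→4: 3 + 2 + 2 = 7
6→3→4: 4 + 6 = 10
6→5→3→4: 3 + 2 + 6 = 11
6→5→4: 3 + 7 = 10
6→3→5→1→4: 4 + 2 + 2 + 2 = 10
Shortest: 7.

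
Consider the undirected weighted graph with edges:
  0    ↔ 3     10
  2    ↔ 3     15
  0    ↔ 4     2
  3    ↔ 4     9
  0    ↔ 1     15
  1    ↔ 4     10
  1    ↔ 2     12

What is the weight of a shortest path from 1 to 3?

Comparing a few candidate routes:
1-0-3: 15 + 10 = 25
1-4-0-3: 10 + 2 + 10 = 22
1-4-3: 10 + 9 = 19
The minimum is 19.

19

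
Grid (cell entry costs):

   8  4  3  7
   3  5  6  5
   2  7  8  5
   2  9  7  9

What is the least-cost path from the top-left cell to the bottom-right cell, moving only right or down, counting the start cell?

One optimal route is r0c0→r0c1→r0c2→r1c2→r1c3→r2c3→r3c3.
Its cost is 8 + 4 + 3 + 6 + 5 + 5 + 9 = 40.
(Top row then right column would cost 41.)

40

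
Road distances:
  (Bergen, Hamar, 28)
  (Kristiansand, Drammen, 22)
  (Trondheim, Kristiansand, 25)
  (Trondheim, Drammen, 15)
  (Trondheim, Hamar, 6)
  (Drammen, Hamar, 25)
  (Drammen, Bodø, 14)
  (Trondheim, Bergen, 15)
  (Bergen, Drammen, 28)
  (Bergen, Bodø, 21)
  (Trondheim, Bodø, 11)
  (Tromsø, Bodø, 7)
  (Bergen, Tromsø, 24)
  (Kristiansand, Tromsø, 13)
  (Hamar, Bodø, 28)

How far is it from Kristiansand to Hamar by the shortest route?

31

Checking several routes:
Kristiansand→Drammen→Hamar: 22 + 25 = 47
Kristiansand→Trondheim→Hamar: 25 + 6 = 31
Kristiansand→Drammen→Trondheim→Hamar: 22 + 15 + 6 = 43
Kristiansand→Tromsø→Bodø→Trondheim→Hamar: 13 + 7 + 11 + 6 = 37
The minimum is 31.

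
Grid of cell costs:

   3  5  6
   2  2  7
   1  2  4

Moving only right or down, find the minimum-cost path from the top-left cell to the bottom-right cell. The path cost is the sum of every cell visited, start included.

Best path: r0c0→r1c0→r2c0→r2c1→r2c2
Cost: 3 + 2 + 1 + 2 + 4 = 12
For comparison, the top-then-right route costs 25.

12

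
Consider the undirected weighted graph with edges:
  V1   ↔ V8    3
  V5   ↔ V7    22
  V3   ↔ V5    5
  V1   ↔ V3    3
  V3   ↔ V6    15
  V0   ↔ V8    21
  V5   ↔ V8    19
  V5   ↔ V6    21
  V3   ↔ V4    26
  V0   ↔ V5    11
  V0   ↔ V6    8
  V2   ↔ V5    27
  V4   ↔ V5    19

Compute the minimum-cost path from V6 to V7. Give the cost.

41

Some routes from V6 to V7:
V6 → V3 → V1 → V8 → V5 → V7: 15 + 3 + 3 + 19 + 22 = 62
V6 → V5 → V7: 21 + 22 = 43
V6 → V0 → V5 → V7: 8 + 11 + 22 = 41
V6 → V3 → V5 → V7: 15 + 5 + 22 = 42
Shortest: 41.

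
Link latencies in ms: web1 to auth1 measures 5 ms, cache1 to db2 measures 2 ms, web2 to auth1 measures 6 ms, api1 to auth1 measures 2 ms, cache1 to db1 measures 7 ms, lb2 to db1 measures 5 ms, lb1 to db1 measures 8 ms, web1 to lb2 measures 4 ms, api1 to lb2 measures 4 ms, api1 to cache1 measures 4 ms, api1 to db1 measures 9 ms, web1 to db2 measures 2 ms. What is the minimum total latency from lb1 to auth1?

19

Comparing a few candidate routes:
lb1 → db1 → cache1 → api1 → auth1: 8 + 7 + 4 + 2 = 21
lb1 → db1 → lb2 → web1 → auth1: 8 + 5 + 4 + 5 = 22
lb1 → db1 → lb2 → api1 → auth1: 8 + 5 + 4 + 2 = 19
lb1 → db1 → api1 → auth1: 8 + 9 + 2 = 19
The minimum is 19 ms.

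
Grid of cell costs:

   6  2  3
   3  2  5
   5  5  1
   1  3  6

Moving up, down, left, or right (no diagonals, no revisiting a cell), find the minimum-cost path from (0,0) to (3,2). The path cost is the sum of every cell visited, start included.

22

Best path: [0,0] -> [0,1] -> [1,1] -> [1,2] -> [2,2] -> [3,2]
Cost: 6 + 2 + 2 + 5 + 1 + 6 = 22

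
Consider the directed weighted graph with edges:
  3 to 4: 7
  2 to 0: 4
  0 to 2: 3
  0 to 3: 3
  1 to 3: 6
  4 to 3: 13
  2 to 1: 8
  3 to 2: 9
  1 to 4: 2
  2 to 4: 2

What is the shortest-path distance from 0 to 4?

5

Some routes from 0 to 4:
0 -> 3 -> 2 -> 4: 3 + 9 + 2 = 14
0 -> 2 -> 1 -> 4: 3 + 8 + 2 = 13
0 -> 2 -> 4: 3 + 2 = 5
0 -> 3 -> 4: 3 + 7 = 10
Shortest: 5.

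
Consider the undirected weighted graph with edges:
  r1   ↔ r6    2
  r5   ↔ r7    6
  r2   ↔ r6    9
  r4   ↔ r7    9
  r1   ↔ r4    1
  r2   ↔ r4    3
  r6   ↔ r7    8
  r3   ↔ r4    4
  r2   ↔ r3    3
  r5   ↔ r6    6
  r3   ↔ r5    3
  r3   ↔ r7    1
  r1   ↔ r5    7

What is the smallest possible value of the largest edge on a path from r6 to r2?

Comparing a few candidate routes:
r6→r5→r7→r3→r2: max(6, 6, 1, 3) = 6
r6→r5→r3→r2: max(6, 3, 3) = 6
r6→r5→r3→r4→r2: max(6, 3, 4, 3) = 6
r6→r5→r7→r3→r4→r2: max(6, 6, 1, 4, 3) = 6
r6→r1→r4→r2: max(2, 1, 3) = 3
r6→r1→r4→r3→r2: max(2, 1, 4, 3) = 4
Best route has worst link 3.

3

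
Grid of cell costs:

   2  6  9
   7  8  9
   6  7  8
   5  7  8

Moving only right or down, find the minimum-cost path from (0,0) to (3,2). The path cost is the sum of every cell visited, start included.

Take r0c0→r1c0→r2c0→r3c0→r3c1→r3c2 for a total of 2 + 7 + 6 + 5 + 7 + 8 = 35.

35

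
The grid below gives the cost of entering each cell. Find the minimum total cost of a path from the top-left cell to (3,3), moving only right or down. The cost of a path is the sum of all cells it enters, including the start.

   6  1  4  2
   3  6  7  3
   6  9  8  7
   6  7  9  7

30

One optimal route is (0,0) -> (0,1) -> (0,2) -> (0,3) -> (1,3) -> (2,3) -> (3,3).
Its cost is 6 + 1 + 4 + 2 + 3 + 7 + 7 = 30.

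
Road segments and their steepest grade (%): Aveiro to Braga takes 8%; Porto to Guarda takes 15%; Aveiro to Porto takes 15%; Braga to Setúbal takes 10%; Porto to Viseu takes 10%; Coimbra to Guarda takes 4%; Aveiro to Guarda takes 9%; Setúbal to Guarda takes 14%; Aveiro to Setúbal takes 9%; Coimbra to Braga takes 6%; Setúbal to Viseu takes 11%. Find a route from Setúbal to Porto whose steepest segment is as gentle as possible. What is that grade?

Comparing a few candidate routes:
Setúbal - Braga - Coimbra - Guarda - Aveiro - Porto: max(10, 6, 4, 9, 15) = 15
Setúbal - Braga - Aveiro - Porto: max(10, 8, 15) = 15
Setúbal - Braga - Aveiro - Guarda - Porto: max(10, 8, 9, 15) = 15
Setúbal - Braga - Coimbra - Guarda - Porto: max(10, 6, 4, 15) = 15
Setúbal - Viseu - Porto: max(11, 10) = 11
The minimum achievable maximum is 11%.

11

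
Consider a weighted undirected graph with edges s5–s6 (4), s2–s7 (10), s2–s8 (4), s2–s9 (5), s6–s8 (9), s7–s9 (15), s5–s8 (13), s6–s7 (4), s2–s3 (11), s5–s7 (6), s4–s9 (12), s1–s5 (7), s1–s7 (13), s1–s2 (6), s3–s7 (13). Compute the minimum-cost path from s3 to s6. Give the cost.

17

Some routes from s3 to s6:
s3 - s7 - s5 - s6: 13 + 6 + 4 = 23
s3 - s2 - s7 - s6: 11 + 10 + 4 = 25
s3 - s7 - s6: 13 + 4 = 17
s3 - s2 - s1 - s5 - s6: 11 + 6 + 7 + 4 = 28
s3 - s2 - s8 - s6: 11 + 4 + 9 = 24
The minimum is 17.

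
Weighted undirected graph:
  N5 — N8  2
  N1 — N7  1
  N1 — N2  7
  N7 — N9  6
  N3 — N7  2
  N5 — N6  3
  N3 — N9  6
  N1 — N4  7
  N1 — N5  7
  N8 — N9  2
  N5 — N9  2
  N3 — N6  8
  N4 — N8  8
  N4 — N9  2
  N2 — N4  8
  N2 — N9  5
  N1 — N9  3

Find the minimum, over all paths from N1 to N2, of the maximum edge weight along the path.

A few of the N1→N2 routes:
N1-N9-N2: max(3, 5) = 5
N1-N7-N9-N2: max(1, 6, 5) = 6
N1-N7-N3-N9-N2: max(1, 2, 6, 5) = 6
The minimum achievable maximum is 5.

5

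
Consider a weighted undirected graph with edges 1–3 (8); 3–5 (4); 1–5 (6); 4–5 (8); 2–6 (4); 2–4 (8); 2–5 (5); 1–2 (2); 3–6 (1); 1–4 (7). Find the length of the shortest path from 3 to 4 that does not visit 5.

13

A few of the 3→4 routes:
3 - 6 - 2 - 1 - 4: 1 + 4 + 2 + 7 = 14
3 - 1 - 4: 8 + 7 = 15
3 - 6 - 2 - 4: 1 + 4 + 8 = 13
The minimum is 13.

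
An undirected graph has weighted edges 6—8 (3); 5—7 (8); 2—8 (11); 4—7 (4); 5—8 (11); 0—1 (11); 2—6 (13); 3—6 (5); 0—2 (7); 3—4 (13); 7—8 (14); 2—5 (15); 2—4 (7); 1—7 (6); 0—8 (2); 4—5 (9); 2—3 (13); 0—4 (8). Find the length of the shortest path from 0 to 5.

13

Comparing a few candidate routes:
0 → 4 → 5: 8 + 9 = 17
0 → 2 → 5: 7 + 15 = 22
0 → 4 → 7 → 5: 8 + 4 + 8 = 20
0 → 8 → 5: 2 + 11 = 13
The minimum is 13.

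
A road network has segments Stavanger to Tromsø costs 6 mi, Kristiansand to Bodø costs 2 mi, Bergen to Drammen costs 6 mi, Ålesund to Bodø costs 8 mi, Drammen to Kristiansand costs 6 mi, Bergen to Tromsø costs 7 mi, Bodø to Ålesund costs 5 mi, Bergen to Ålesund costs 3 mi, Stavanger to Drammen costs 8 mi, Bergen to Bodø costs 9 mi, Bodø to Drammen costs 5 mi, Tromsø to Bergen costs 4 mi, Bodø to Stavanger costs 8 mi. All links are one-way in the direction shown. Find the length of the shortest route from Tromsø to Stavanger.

Paths from Tromsø to Stavanger:
Tromsø-Bergen-Ålesund-Bodø-Stavanger: 4 + 3 + 8 + 8 = 23
Tromsø-Bergen-Drammen-Kristiansand-Bodø-Stavanger: 4 + 6 + 6 + 2 + 8 = 26
Tromsø-Bergen-Bodø-Stavanger: 4 + 9 + 8 = 21
The minimum is 21 mi.

21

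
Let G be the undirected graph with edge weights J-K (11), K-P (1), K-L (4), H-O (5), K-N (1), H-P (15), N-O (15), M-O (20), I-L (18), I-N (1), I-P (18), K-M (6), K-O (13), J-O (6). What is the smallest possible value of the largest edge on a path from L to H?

A few of the L→H routes:
L→K→P→H: max(4, 1, 15) = 15
L→K→J→O→N→I→P→H: max(4, 11, 6, 15, 1, 18, 15) = 18
L→K→N→O→H: max(4, 1, 15, 5) = 15
L→K→P→I→N→O→H: max(4, 1, 18, 1, 15, 5) = 18
L→K→J→O→H: max(4, 11, 6, 5) = 11
L→K→O→H: max(4, 13, 5) = 13
Best route has worst link 11.

11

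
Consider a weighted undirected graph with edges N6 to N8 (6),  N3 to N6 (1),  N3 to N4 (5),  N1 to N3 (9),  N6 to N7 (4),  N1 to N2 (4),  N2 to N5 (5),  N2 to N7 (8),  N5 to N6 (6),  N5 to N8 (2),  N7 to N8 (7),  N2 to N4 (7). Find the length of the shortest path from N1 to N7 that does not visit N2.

14

Routes from N1 to N7 avoiding N2:
N1-N3-N6-N5-N8-N7: 9 + 1 + 6 + 2 + 7 = 25
N1-N3-N6-N8-N7: 9 + 1 + 6 + 7 = 23
N1-N3-N6-N7: 9 + 1 + 4 = 14
Shortest: 14.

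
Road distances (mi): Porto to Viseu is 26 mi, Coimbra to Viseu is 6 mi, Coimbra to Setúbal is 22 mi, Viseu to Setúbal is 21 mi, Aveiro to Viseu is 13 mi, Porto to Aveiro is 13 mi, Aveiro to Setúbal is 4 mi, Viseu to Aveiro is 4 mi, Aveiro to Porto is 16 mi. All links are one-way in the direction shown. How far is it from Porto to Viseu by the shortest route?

Paths from Porto to Viseu:
Porto - Viseu: 26
Porto - Aveiro - Viseu: 13 + 13 = 26
Shortest: 26 mi.

26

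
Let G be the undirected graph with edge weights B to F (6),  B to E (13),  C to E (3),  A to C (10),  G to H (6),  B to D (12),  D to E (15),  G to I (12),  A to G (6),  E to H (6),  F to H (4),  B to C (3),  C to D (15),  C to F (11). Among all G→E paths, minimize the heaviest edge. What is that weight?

6

Some routes from G to E:
G -> A -> C -> B -> F -> H -> E: max(6, 10, 3, 6, 4, 6) = 10
G -> H -> F -> B -> C -> E: max(6, 4, 6, 3, 3) = 6
G -> A -> C -> E: max(6, 10, 3) = 10
G -> H -> E: max(6, 6) = 6
Best route has worst link 6.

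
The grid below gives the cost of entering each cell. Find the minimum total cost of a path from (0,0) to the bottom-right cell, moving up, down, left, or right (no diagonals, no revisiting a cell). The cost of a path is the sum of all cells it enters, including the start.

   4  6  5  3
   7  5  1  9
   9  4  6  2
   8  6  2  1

25

Best path: r0c0 → r0c1 → r0c2 → r1c2 → r2c2 → r2c3 → r3c3
Cost: 4 + 6 + 5 + 1 + 6 + 2 + 1 = 25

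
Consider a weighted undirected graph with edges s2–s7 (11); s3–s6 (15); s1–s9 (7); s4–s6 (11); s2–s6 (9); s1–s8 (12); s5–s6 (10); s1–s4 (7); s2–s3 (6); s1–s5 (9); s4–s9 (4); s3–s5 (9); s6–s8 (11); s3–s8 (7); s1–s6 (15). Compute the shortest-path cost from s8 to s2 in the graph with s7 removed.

Comparing a few candidate routes:
s8 - s6 - s2: 11 + 9 = 20
s8 - s3 - s2: 7 + 6 = 13
s8 - s3 - s6 - s2: 7 + 15 + 9 = 31
Best route has total 13.

13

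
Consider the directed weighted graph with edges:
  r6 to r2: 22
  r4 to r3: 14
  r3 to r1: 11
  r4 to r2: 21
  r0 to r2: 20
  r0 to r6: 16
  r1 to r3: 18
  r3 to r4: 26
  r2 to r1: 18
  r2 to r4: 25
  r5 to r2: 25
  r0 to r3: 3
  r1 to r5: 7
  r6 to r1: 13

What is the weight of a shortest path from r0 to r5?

21

Comparing a few candidate routes:
r0 -> r2 -> r1 -> r5: 20 + 18 + 7 = 45
r0 -> r3 -> r1 -> r5: 3 + 11 + 7 = 21
r0 -> r3 -> r4 -> r2 -> r1 -> r5: 3 + 26 + 21 + 18 + 7 = 75
r0 -> r6 -> r1 -> r5: 16 + 13 + 7 = 36
r0 -> r6 -> r2 -> r1 -> r5: 16 + 22 + 18 + 7 = 63
Shortest: 21.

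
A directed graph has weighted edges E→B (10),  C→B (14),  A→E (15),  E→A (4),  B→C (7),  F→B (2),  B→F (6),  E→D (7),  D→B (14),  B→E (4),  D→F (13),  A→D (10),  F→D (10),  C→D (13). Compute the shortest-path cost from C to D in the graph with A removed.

13

Paths from C to D avoiding A:
C -> D: 13
C -> B -> E -> D: 14 + 4 + 7 = 25
C -> B -> F -> D: 14 + 6 + 10 = 30
Best route has total 13.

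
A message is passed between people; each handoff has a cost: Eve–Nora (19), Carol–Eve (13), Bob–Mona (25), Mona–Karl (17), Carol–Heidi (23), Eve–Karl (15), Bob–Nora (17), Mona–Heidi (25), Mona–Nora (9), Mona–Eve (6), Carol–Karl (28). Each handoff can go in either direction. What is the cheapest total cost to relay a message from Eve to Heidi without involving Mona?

36

Paths from Eve to Heidi avoiding Mona:
Eve-Carol-Heidi: 13 + 23 = 36
Eve-Karl-Carol-Heidi: 15 + 28 + 23 = 66
Best route has total 36.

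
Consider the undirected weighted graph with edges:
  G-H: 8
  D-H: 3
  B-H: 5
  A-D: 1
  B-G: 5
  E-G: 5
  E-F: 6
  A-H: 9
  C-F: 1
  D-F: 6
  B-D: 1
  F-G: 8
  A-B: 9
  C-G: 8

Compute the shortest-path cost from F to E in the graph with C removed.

A few of the F→E routes:
F→D→B→G→E: 6 + 1 + 5 + 5 = 17
F→D→H→G→E: 6 + 3 + 8 + 5 = 22
F→E: 6
F→G→E: 8 + 5 = 13
Best route has total 6.

6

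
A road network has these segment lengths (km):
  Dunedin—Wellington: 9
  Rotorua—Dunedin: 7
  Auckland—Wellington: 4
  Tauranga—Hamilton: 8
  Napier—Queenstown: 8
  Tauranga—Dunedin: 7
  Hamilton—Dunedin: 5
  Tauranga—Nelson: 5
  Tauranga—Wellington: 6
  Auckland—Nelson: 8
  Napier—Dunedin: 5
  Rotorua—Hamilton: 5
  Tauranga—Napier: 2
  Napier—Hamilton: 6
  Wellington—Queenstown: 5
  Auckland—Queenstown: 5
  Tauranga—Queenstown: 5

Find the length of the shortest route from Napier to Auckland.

Some routes from Napier to Auckland:
Napier - Tauranga - Queenstown - Auckland: 2 + 5 + 5 = 12
Napier - Queenstown - Auckland: 8 + 5 = 13
Napier - Tauranga - Wellington - Auckland: 2 + 6 + 4 = 12
Shortest: 12 km.

12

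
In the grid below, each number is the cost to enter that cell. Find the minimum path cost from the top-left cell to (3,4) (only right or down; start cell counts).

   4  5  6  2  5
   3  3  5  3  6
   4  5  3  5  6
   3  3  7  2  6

31

One optimal route is r0c0 r1c0 r1c1 r1c2 r1c3 r2c3 r3c3 r3c4.
Its cost is 4 + 3 + 3 + 5 + 3 + 5 + 2 + 6 = 31.
For comparison, the top-then-right route costs 40.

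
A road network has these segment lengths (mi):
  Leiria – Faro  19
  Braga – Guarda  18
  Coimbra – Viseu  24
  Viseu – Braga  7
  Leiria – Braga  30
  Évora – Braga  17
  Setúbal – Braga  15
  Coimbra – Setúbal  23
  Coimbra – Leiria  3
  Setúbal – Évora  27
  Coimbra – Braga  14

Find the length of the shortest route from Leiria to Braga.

17

Comparing a few candidate routes:
Leiria-Braga: 30
Leiria-Coimbra-Braga: 3 + 14 = 17
Leiria-Coimbra-Viseu-Braga: 3 + 24 + 7 = 34
Best route has total 17 mi.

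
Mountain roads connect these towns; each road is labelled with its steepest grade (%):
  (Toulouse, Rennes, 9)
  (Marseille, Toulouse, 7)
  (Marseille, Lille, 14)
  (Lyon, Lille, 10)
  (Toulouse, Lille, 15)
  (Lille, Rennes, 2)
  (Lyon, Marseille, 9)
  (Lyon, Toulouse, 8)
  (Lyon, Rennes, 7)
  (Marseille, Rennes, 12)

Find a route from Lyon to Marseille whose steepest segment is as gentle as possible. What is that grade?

8

A few of the Lyon→Marseille routes:
Lyon-Toulouse-Marseille: max(8, 7) = 8
Lyon-Marseille: max(9) = 9
Lyon-Lille-Rennes-Marseille: max(10, 2, 12) = 12
Lyon-Lille-Rennes-Toulouse-Marseille: max(10, 2, 9, 7) = 10
Lyon-Rennes-Toulouse-Marseille: max(7, 9, 7) = 9
Smallest bottleneck: 8%.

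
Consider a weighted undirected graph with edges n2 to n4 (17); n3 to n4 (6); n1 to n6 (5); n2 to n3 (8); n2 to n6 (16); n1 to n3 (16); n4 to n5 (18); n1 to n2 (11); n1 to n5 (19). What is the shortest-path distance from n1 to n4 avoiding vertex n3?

28

Paths from n1 to n4 avoiding n3:
n1 -> n2 -> n4: 11 + 17 = 28
n1 -> n6 -> n2 -> n4: 5 + 16 + 17 = 38
n1 -> n5 -> n4: 19 + 18 = 37
The minimum is 28.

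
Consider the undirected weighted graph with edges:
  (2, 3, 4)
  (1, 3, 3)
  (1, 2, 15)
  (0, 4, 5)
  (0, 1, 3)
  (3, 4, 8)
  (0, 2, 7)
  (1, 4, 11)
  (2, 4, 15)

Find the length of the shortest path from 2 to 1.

A few of the 2→1 routes:
2-0-1: 7 + 3 = 10
2-1: 15
2-3-4-0-1: 4 + 8 + 5 + 3 = 20
2-3-1: 4 + 3 = 7
Best route has total 7.

7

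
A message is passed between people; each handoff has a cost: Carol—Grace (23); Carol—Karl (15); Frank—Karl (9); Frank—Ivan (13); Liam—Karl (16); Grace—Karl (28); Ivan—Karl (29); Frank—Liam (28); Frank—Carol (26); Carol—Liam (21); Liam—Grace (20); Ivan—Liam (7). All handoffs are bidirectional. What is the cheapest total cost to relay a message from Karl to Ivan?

22

Some routes from Karl to Ivan:
Karl-Ivan: 29
Karl-Liam-Ivan: 16 + 7 = 23
Karl-Carol-Liam-Ivan: 15 + 21 + 7 = 43
Karl-Frank-Ivan: 9 + 13 = 22
The minimum is 22.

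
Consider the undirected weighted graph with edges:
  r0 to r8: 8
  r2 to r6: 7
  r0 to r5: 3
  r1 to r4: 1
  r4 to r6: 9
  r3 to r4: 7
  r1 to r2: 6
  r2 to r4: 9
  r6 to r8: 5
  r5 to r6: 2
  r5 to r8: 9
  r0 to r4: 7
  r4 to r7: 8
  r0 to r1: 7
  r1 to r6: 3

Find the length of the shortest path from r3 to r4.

Paths from r3 to r4:
r3 - r4: 7
The minimum is 7.

7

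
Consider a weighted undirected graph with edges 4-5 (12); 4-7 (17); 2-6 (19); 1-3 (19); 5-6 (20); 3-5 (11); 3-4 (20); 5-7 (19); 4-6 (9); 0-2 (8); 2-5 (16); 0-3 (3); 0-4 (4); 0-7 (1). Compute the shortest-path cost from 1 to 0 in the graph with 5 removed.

22

Checking several routes:
1 → 3 → 4 → 0: 19 + 20 + 4 = 43
1 → 3 → 4 → 7 → 0: 19 + 20 + 17 + 1 = 57
1 → 3 → 0: 19 + 3 = 22
Shortest: 22.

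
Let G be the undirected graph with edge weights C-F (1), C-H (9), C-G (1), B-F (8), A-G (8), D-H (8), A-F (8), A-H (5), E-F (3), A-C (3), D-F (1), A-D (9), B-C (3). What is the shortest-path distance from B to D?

5

A few of the B→D routes:
B -> F -> D: 8 + 1 = 9
B -> C -> A -> F -> D: 3 + 3 + 8 + 1 = 15
B -> C -> A -> D: 3 + 3 + 9 = 15
B -> C -> F -> D: 3 + 1 + 1 = 5
Best route has total 5.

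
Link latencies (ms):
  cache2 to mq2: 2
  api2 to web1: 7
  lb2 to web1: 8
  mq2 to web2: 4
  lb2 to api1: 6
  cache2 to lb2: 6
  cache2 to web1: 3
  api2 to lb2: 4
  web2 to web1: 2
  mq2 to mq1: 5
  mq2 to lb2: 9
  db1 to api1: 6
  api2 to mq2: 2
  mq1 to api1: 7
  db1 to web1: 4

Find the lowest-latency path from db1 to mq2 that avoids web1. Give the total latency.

Candidate routes:
db1 -> api1 -> mq1 -> mq2: 6 + 7 + 5 = 18
db1 -> api1 -> lb2 -> mq2: 6 + 6 + 9 = 21
db1 -> api1 -> lb2 -> cache2 -> mq2: 6 + 6 + 6 + 2 = 20
db1 -> api1 -> lb2 -> api2 -> mq2: 6 + 6 + 4 + 2 = 18
Shortest: 18 ms.

18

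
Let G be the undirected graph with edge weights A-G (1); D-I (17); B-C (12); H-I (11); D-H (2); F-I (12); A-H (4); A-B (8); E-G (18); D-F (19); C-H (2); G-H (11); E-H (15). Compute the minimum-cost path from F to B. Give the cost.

Some routes from F to B:
F -> I -> H -> A -> B: 12 + 11 + 4 + 8 = 35
F -> D -> H -> C -> B: 19 + 2 + 2 + 12 = 35
F -> I -> H -> C -> B: 12 + 11 + 2 + 12 = 37
F -> D -> H -> A -> B: 19 + 2 + 4 + 8 = 33
Shortest: 33.

33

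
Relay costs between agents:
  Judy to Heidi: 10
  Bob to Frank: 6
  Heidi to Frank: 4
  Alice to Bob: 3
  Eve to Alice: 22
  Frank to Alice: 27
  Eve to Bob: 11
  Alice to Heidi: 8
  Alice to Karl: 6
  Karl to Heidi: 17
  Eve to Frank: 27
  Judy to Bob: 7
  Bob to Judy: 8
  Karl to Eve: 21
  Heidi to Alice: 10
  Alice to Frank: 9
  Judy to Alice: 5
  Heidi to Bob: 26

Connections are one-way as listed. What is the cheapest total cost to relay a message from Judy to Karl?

Some routes from Judy to Karl:
Judy→Alice→Karl: 5 + 6 = 11
Judy→Heidi→Alice→Karl: 10 + 10 + 6 = 26
Judy→Bob→Frank→Alice→Karl: 7 + 6 + 27 + 6 = 46
Judy→Heidi→Frank→Alice→Karl: 10 + 4 + 27 + 6 = 47
Shortest: 11.

11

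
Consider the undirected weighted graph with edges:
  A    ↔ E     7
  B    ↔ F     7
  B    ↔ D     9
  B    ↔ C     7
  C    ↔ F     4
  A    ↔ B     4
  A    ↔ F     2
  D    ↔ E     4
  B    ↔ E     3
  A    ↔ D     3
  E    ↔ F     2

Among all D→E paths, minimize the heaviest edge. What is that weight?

A few of the D→E routes:
D → A → F → C → B → E: max(3, 2, 4, 7, 3) = 7
D → E: max(4) = 4
D → A → B → E: max(3, 4, 3) = 4
D → A → F → B → E: max(3, 2, 7, 3) = 7
D → A → F → E: max(3, 2, 2) = 3
Smallest bottleneck: 3.

3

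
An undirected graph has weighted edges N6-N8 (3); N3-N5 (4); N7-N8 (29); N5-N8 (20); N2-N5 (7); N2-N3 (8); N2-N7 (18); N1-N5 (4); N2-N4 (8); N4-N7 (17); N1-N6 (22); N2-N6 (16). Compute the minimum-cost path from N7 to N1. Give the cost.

29

Some routes from N7 to N1:
N7→N2→N3→N5→N1: 18 + 8 + 4 + 4 = 34
N7→N4→N2→N3→N5→N1: 17 + 8 + 8 + 4 + 4 = 41
N7→N8→N5→N1: 29 + 20 + 4 = 53
N7→N4→N2→N5→N1: 17 + 8 + 7 + 4 = 36
N7→N2→N5→N1: 18 + 7 + 4 = 29
Shortest: 29.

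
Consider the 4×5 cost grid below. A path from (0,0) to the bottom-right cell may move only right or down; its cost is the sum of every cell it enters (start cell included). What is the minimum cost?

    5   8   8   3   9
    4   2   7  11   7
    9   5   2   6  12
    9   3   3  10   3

34

Cheapest: (0,0) -> (1,0) -> (1,1) -> (2,1) -> (2,2) -> (3,2) -> (3,3) -> (3,4)
  5 + 4 + 2 + 5 + 2 + 3 + 10 + 3 = 34
For comparison, the top-then-right route costs 55.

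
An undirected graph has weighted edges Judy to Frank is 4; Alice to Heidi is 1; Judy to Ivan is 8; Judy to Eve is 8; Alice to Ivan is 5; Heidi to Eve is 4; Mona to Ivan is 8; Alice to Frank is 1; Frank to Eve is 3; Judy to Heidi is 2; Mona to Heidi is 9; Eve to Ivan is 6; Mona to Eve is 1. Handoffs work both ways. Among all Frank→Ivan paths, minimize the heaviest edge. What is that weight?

5

A few of the Frank→Ivan routes:
Frank -> Eve -> Heidi -> Alice -> Ivan: max(3, 4, 1, 5) = 5
Frank -> Alice -> Ivan: max(1, 5) = 5
Frank -> Eve -> Ivan: max(3, 6) = 6
Frank -> Judy -> Heidi -> Eve -> Ivan: max(4, 2, 4, 6) = 6
Frank -> Judy -> Heidi -> Alice -> Ivan: max(4, 2, 1, 5) = 5
The minimum achievable maximum is 5.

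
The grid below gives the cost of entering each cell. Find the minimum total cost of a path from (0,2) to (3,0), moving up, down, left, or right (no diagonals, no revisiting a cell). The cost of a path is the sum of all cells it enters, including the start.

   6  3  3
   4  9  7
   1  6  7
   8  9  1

Best path: r0c2→r0c1→r0c0→r1c0→r2c0→r3c0
Cost: 3 + 3 + 6 + 4 + 1 + 8 = 25

25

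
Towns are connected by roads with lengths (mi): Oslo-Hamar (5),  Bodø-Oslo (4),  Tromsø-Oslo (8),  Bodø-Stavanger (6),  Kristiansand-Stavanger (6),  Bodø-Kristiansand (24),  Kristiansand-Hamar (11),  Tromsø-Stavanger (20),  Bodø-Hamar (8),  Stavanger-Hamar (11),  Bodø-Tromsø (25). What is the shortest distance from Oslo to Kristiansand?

16

Some routes from Oslo to Kristiansand:
Oslo - Hamar - Stavanger - Kristiansand: 5 + 11 + 6 = 22
Oslo - Bodø - Stavanger - Kristiansand: 4 + 6 + 6 = 16
Oslo - Hamar - Kristiansand: 5 + 11 = 16
Shortest: 16 mi.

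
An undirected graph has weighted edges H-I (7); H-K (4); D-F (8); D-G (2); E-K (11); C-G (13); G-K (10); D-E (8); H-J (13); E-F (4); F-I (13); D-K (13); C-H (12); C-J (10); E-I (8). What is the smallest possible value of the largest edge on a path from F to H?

8

A few of the F→H routes:
F → E → D → G → K → H: max(4, 8, 2, 10, 4) = 10
F → D → G → K → H: max(8, 2, 10, 4) = 10
F → D → E → I → H: max(8, 8, 8, 7) = 8
F → E → I → H: max(4, 8, 7) = 8
Best route has worst link 8.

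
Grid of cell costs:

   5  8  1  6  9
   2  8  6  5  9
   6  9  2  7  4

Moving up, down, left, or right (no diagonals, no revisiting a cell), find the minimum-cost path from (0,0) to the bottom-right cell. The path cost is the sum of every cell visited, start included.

33

Best path: (0,0) -> (0,1) -> (0,2) -> (1,2) -> (2,2) -> (2,3) -> (2,4)
Cost: 5 + 8 + 1 + 6 + 2 + 7 + 4 = 33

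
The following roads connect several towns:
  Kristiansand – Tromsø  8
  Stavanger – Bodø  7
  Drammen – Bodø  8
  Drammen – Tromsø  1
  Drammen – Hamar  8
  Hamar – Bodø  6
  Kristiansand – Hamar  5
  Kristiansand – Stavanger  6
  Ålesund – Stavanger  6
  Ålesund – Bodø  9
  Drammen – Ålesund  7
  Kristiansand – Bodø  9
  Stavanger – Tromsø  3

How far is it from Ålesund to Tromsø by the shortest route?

Comparing a few candidate routes:
Ålesund→Bodø→Drammen→Tromsø: 9 + 8 + 1 = 18
Ålesund→Drammen→Tromsø: 7 + 1 = 8
Ålesund→Stavanger→Tromsø: 6 + 3 = 9
Best route has total 8.

8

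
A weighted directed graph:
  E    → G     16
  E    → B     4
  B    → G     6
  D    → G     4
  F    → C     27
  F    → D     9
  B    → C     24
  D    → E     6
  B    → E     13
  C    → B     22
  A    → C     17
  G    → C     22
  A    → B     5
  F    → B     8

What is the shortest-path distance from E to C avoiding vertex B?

Paths from E to C avoiding B:
E - G - C: 16 + 22 = 38
The minimum is 38.

38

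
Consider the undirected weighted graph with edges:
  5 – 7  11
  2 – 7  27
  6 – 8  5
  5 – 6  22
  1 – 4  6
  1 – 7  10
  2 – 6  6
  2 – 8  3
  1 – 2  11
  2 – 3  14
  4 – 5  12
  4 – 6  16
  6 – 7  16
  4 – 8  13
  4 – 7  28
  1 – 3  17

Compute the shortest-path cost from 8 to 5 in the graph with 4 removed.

A few of the 8→5 routes:
8 -> 2 -> 6 -> 5: 3 + 6 + 22 = 31
8 -> 6 -> 5: 5 + 22 = 27
8 -> 6 -> 7 -> 5: 5 + 16 + 11 = 32
Best route has total 27.

27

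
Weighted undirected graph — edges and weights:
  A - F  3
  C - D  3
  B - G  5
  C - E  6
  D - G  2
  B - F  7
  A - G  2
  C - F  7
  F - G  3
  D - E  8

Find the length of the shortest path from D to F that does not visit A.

Candidate routes:
D → G → B → F: 2 + 5 + 7 = 14
D → E → C → F: 8 + 6 + 7 = 21
D → G → F: 2 + 3 = 5
D → C → F: 3 + 7 = 10
Best route has total 5.

5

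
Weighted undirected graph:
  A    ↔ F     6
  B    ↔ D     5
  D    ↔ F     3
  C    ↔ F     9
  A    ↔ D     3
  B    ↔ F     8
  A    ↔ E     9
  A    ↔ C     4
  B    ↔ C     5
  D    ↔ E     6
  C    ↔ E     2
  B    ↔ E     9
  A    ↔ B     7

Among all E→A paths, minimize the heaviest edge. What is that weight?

A few of the E→A routes:
E -> D -> A: max(6, 3) = 6
E -> C -> B -> D -> A: max(2, 5, 5, 3) = 5
E -> D -> F -> A: max(6, 3, 6) = 6
E -> D -> B -> C -> A: max(6, 5, 5, 4) = 6
E -> C -> A: max(2, 4) = 4
Smallest bottleneck: 4.

4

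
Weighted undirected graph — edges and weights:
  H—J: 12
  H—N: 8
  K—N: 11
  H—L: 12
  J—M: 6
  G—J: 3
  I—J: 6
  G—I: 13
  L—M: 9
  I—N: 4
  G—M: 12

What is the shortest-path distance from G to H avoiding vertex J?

Routes from G to H avoiding J:
G→M→L→H: 12 + 9 + 12 = 33
G→I→N→H: 13 + 4 + 8 = 25
The minimum is 25.

25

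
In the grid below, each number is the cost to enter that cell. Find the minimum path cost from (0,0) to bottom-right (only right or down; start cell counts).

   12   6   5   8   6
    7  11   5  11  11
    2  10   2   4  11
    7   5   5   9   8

One optimal route is r0c0 → r0c1 → r0c2 → r1c2 → r2c2 → r2c3 → r3c3 → r3c4.
Its cost is 12 + 6 + 5 + 5 + 2 + 4 + 9 + 8 = 51.
For comparison, the top-then-right route costs 67.

51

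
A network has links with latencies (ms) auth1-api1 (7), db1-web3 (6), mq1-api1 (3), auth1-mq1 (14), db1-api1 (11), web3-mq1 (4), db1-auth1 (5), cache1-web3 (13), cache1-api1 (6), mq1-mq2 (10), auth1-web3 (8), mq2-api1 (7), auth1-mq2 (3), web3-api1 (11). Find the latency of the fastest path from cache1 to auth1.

13

Checking several routes:
cache1 -> api1 -> auth1: 6 + 7 = 13
cache1 -> api1 -> mq2 -> auth1: 6 + 7 + 3 = 16
cache1 -> web3 -> auth1: 13 + 8 = 21
cache1 -> api1 -> mq1 -> web3 -> auth1: 6 + 3 + 4 + 8 = 21
Best route has total 13 ms.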